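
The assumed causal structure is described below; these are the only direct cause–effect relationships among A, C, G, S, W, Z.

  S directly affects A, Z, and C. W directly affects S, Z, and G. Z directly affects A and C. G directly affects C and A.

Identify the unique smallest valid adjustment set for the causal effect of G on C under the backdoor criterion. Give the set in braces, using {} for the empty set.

Variables eligible for adjustment (non-descendants of G, excluding G and C): {S, W, Z}.
Backdoor paths from G to C:
  P1: G <- W -> S -> Z -> C
  P2: G <- W -> S -> C
  P3: G <- W -> S -> A <- Z -> C
  P4: G <- W -> Z <- S -> C
  P5: G <- W -> Z -> C
  P6: G <- W -> Z -> A <- S -> C
The empty set is not sufficient: P1 (G <- W -> S -> Z -> C) has no collider blocking it and no conditioned non-collider, so it is open.
Try {W}:
  P1: blocked at fork node W ∈ conditioning set.
  P2: blocked at fork node W ∈ conditioning set.
  P3: blocked at fork node W ∈ conditioning set.
  P4: blocked at fork node W ∈ conditioning set.
  P5: blocked at fork node W ∈ conditioning set.
  P6: blocked at fork node W ∈ conditioning set.
{W} contains no descendant of G and blocks every backdoor path.
No other singleton works — e.g. {S} leaves P5 open — so {W} is the unique smallest valid adjustment set.

{W}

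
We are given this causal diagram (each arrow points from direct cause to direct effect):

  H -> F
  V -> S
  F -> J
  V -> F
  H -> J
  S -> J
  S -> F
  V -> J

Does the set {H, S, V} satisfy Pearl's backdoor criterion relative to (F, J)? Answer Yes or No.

Yes

Backdoor paths from F to J (paths whose first edge points into F):
  P1: F <- H -> J
  P2: F <- V -> S -> J
  P3: F <- V -> J
  P4: F <- S <- V -> J
  P5: F <- S -> J
Condition 1 (no descendant of F in the set): holds — descendants of F are {J}; none are in {H, S, V}.
Condition 2 (every backdoor path blocked by {H, S, V}):
  P1: blocked at fork node H ∈ conditioning set.
  P2: blocked at fork node V ∈ conditioning set.
  P3: blocked at fork node V ∈ conditioning set.
  P4: blocked at chain node S ∈ conditioning set.
  P5: blocked at fork node S ∈ conditioning set.
{H, S, V} satisfies the backdoor criterion.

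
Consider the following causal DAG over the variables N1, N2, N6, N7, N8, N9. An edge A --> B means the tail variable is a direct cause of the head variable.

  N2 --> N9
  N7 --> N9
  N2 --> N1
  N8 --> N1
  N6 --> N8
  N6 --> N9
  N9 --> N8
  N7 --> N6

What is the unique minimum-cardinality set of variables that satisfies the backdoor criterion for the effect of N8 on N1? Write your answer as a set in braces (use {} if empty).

{N2}

Variables eligible for adjustment (non-descendants of N8, excluding N8 and N1): {N2, N6, N7, N9}.
Backdoor paths from N8 to N1:
  P1: N8 <- N6 <- N7 -> N9 <- N2 -> N1
  P2: N8 <- N6 -> N9 <- N2 -> N1
  P3: N8 <- N9 <- N2 -> N1
The empty set is not sufficient: P3 (N8 <- N9 <- N2 -> N1) has no collider blocking it and no conditioned non-collider, so it is open.
Try {N2}:
  P1: blocked at collider N9 (neither it nor any descendant is in the conditioning set).
  P2: blocked at collider N9 (neither it nor any descendant is in the conditioning set).
  P3: blocked at fork node N2 ∈ conditioning set.
{N2} contains no descendant of N8 and blocks every backdoor path.
No other singleton works — e.g. {N7} leaves P3 open — so {N2} is the unique smallest valid adjustment set.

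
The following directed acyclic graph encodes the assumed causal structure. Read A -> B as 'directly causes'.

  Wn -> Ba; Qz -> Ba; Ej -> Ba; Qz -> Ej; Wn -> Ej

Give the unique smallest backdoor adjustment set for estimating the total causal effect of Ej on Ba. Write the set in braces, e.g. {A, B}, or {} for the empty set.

{Qz, Wn}

Variables eligible for adjustment (non-descendants of Ej, excluding Ej and Ba): {Qz, Wn}.
Backdoor paths from Ej to Ba:
  P1: Ej <- Qz -> Ba
  P2: Ej <- Wn -> Ba
The empty set is not sufficient: P1 (Ej <- Qz -> Ba) has no collider blocking it and no conditioned non-collider, so it is open.
Try {Qz, Wn}:
  P1: blocked at fork node Qz ∈ conditioning set.
  P2: blocked at fork node Wn ∈ conditioning set.
{Qz, Wn} contains no descendant of Ej and blocks every backdoor path.
Every element of {Qz, Wn} is needed (dropping Qz leaves P1 open; dropping Wn leaves P2 open), so no proper subset is valid.
Among all size-2 subsets of the eligible variables, only {Qz, Wn} blocks every backdoor path, so it is the unique smallest valid adjustment set.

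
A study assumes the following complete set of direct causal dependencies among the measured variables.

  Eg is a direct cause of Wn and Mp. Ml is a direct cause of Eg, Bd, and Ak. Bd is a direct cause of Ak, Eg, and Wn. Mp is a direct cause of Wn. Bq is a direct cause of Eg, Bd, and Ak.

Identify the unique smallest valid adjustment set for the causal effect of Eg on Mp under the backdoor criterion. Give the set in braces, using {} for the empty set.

{}

Variables eligible for adjustment (non-descendants of Eg, excluding Eg and Mp): {Ak, Bd, Bq, Ml}.
Backdoor paths from Eg to Mp:
  P1: Eg <- Bq -> Bd -> Wn <- Mp
  P2: Eg <- Bq -> Ak <- Ml -> Bd -> Wn <- Mp
  P3: Eg <- Bq -> Ak <- Bd -> Wn <- Mp
  P4: Eg <- Ml -> Bd -> Wn <- Mp
  P5: Eg <- Ml -> Ak <- Bq -> Bd -> Wn <- Mp
  P6: Eg <- Ml -> Ak <- Bd -> Wn <- Mp
  P7: Eg <- Bd -> Wn <- Mp
Each backdoor path contains an unconditioned collider, so every path is already blocked with the empty conditioning set:
  P1: blocked at collider Wn (neither it nor any descendant is in the conditioning set).
  P2: blocked at collider Ak (neither it nor any descendant is in the conditioning set).
  P3: blocked at collider Ak (neither it nor any descendant is in the conditioning set).
  P4: blocked at collider Wn (neither it nor any descendant is in the conditioning set).
  P5: blocked at collider Ak (neither it nor any descendant is in the conditioning set).
  P6: blocked at collider Ak (neither it nor any descendant is in the conditioning set).
  P7: blocked at collider Wn (neither it nor any descendant is in the conditioning set).
The empty set is therefore the unique smallest valid set.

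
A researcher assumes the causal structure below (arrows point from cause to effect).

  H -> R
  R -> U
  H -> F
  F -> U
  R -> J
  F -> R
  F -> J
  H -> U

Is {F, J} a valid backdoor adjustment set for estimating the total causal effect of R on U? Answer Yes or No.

Backdoor paths from R to U (paths whose first edge points into R):
  P1: R <- H -> F -> U
  P2: R <- H -> U
  P3: R <- F <- H -> U
  P4: R <- F -> U
Condition 1 (no descendant of R in the set): FAILS — J is a descendant of R.
Condition 2 (every backdoor path blocked by {F, J}):
  P1: blocked at chain node F ∈ conditioning set.
  P2: open — no interior node is in the conditioning set.
  P3: blocked at chain node F ∈ conditioning set.
  P4: blocked at fork node F ∈ conditioning set.
{F, J} does not satisfy the backdoor criterion.

No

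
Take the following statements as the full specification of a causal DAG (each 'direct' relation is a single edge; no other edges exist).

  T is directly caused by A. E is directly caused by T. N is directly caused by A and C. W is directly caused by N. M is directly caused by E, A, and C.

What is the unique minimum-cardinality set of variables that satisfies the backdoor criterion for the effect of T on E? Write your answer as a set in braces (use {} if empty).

Variables eligible for adjustment (non-descendants of T, excluding T and E): {A, C, N, W}.
Backdoor paths from T to E:
  P1: T <- A -> N <- C -> M <- E
  P2: T <- A -> M <- E
Each backdoor path contains an unconditioned collider, so every path is already blocked with the empty conditioning set:
  P1: blocked at collider N (neither it nor any descendant is in the conditioning set).
  P2: blocked at collider M (neither it nor any descendant is in the conditioning set).
The empty set is therefore the unique smallest valid set.

{}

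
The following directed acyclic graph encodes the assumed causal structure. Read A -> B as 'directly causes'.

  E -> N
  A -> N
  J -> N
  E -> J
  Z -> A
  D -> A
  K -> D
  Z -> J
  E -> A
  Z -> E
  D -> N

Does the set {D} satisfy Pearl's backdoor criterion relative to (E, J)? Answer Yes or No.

Backdoor paths from E to J (paths whose first edge points into E):
  P1: E <- Z -> J
  P2: E <- Z -> A <- D -> N <- J
  P3: E <- Z -> A -> N <- J
Condition 1 (no descendant of E in the set): holds — descendants of E are {A, J, N}; none are in {D}.
Condition 2 (every backdoor path blocked by {D}):
  P1: open — no interior node is in the conditioning set.
  P2: blocked at collider A (neither it nor any descendant is in the conditioning set).
  P3: blocked at collider N (neither it nor any descendant is in the conditioning set).
{D} does not satisfy the backdoor criterion.

No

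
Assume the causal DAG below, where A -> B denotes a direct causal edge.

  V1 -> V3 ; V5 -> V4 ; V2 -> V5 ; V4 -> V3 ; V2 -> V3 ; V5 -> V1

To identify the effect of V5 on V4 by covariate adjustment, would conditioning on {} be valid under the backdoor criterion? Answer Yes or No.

Yes

Backdoor paths from V5 to V4 (paths whose first edge points into V5):
  P1: V5 <- V2 -> V3 <- V4
Condition 1 (no descendant of V5 in the set): holds — descendants of V5 are {V1, V3, V4}; none are in {}.
Condition 2 (every backdoor path blocked by {}):
  P1: blocked at collider V3 (neither it nor any descendant is in the conditioning set).
{} satisfies the backdoor criterion.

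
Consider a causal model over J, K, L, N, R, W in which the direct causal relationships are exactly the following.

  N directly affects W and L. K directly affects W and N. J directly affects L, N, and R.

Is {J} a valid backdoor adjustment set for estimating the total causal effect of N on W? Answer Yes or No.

No

Backdoor paths from N to W (paths whose first edge points into N):
  P1: N <- K -> W
Condition 1 (no descendant of N in the set): holds — descendants of N are {L, W}; none are in {J}.
Condition 2 (every backdoor path blocked by {J}):
  P1: open — no interior node is in the conditioning set.
{J} does not satisfy the backdoor criterion.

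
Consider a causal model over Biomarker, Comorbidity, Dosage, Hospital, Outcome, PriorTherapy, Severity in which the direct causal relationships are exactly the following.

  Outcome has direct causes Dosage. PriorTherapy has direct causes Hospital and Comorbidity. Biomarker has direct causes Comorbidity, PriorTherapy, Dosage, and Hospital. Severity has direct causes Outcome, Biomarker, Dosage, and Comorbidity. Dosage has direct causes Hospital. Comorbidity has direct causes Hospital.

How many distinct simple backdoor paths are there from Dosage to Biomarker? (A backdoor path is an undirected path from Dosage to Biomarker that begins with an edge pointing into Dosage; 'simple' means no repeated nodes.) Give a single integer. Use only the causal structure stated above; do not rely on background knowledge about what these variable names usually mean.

7

A backdoor path from Dosage to Biomarker is any simple undirected path whose first edge points into Dosage (i.e. leaves Dosage via a parent).
Parents of Dosage: {Hospital}.
Enumerating:
  P1: Dosage <- Hospital -> Comorbidity -> PriorTherapy -> Biomarker
  P2: Dosage <- Hospital -> Comorbidity -> Biomarker
  P3: Dosage <- Hospital -> Comorbidity -> Severity <- Biomarker
  P4: Dosage <- Hospital -> PriorTherapy <- Comorbidity -> Biomarker
  P5: Dosage <- Hospital -> PriorTherapy <- Comorbidity -> Severity <- Biomarker
  P6: Dosage <- Hospital -> PriorTherapy -> Biomarker
  P7: Dosage <- Hospital -> Biomarker
That exhausts the simple backdoor paths. Count: 7.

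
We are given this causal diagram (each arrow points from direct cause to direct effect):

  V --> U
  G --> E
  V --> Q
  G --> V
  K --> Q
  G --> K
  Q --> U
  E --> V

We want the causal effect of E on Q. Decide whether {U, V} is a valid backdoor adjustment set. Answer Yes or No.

No

Backdoor paths from E to Q (paths whose first edge points into E):
  P1: E <- G -> V -> Q
  P2: E <- G -> V -> U <- Q
  P3: E <- G -> K -> Q
Condition 1 (no descendant of E in the set): FAILS — U and V are descendants of E.
Condition 2 (every backdoor path blocked by {U, V}):
  P1: blocked at chain node V ∈ conditioning set.
  P2: blocked at chain node V ∈ conditioning set.
  P3: open — no interior node is in the conditioning set.
{U, V} does not satisfy the backdoor criterion.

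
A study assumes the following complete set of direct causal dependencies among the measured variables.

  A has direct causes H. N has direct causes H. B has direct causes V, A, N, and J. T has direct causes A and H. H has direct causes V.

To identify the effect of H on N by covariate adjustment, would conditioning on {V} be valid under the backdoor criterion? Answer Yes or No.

Backdoor paths from H to N (paths whose first edge points into H):
  P1: H <- V -> B <- N
Condition 1 (no descendant of H in the set): holds — descendants of H are {A, B, N, T}; none are in {V}.
Condition 2 (every backdoor path blocked by {V}):
  P1: blocked at fork node V ∈ conditioning set.
{V} satisfies the backdoor criterion.

Yes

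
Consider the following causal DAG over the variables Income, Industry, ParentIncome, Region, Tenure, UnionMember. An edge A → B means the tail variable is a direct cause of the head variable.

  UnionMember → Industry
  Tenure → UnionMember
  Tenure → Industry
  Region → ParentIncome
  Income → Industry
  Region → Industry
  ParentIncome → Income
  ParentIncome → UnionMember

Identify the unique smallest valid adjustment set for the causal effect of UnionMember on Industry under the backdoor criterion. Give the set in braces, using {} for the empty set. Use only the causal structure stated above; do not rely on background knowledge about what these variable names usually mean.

Variables eligible for adjustment (non-descendants of UnionMember, excluding UnionMember and Industry): {Income, ParentIncome, Region, Tenure}.
Backdoor paths from UnionMember to Industry:
  P1: UnionMember <- Tenure -> Industry
  P2: UnionMember <- ParentIncome <- Region -> Industry
  P3: UnionMember <- ParentIncome -> Income -> Industry
The empty set is not sufficient: P1 (UnionMember <- Tenure -> Industry) has no collider blocking it and no conditioned non-collider, so it is open.
Try {ParentIncome, Tenure}:
  P1: blocked at fork node Tenure ∈ conditioning set.
  P2: blocked at chain node ParentIncome ∈ conditioning set.
  P3: blocked at fork node ParentIncome ∈ conditioning set.
{ParentIncome, Tenure} contains no descendant of UnionMember and blocks every backdoor path.
Every element of {ParentIncome, Tenure} is needed (dropping ParentIncome leaves P2 open; dropping Tenure leaves P1 open), so no proper subset is valid.
Among all size-2 subsets of the eligible variables, only {ParentIncome, Tenure} blocks every backdoor path, so it is the unique smallest valid adjustment set.

{ParentIncome, Tenure}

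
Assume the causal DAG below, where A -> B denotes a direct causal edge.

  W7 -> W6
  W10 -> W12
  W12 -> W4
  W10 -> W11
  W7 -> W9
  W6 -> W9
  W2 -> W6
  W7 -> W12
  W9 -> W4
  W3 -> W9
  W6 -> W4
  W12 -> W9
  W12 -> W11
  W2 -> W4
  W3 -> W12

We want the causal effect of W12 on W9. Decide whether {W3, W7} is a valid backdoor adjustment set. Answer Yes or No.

Backdoor paths from W12 to W9 (paths whose first edge points into W12):
  P1: W12 <- W7 -> W6 <- W2 -> W4 <- W9
  P2: W12 <- W7 -> W6 -> W9
  P3: W12 <- W7 -> W6 -> W4 <- W9
  P4: W12 <- W7 -> W9
  P5: W12 <- W3 -> W9
Condition 1 (no descendant of W12 in the set): holds — descendants of W12 are {W11, W4, W9}; none are in {W3, W7}.
Condition 2 (every backdoor path blocked by {W3, W7}):
  P1: blocked at fork node W7 ∈ conditioning set.
  P2: blocked at fork node W7 ∈ conditioning set.
  P3: blocked at fork node W7 ∈ conditioning set.
  P4: blocked at fork node W7 ∈ conditioning set.
  P5: blocked at fork node W3 ∈ conditioning set.
{W3, W7} satisfies the backdoor criterion.

Yes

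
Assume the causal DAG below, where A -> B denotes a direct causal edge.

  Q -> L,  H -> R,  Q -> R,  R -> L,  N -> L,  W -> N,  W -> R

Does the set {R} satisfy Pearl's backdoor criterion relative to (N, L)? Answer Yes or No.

Backdoor paths from N to L (paths whose first edge points into N):
  P1: N <- W -> R <- Q -> L
  P2: N <- W -> R -> L
Condition 1 (no descendant of N in the set): holds — descendants of N are {L}; none are in {R}.
Condition 2 (every backdoor path blocked by {R}):
  P1: open — collider(s) R are conditioned on (or have a conditioned descendant) and no non-collider on the path is in the set.
  P2: blocked at chain node R ∈ conditioning set.
{R} does not satisfy the backdoor criterion.

No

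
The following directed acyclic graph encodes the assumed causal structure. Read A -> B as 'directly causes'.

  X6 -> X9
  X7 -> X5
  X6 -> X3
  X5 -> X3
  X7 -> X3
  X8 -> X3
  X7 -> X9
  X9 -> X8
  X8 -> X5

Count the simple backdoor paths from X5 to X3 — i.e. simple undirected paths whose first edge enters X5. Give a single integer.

A backdoor path from X5 to X3 is any simple undirected path whose first edge points into X5 (i.e. leaves X5 via a parent).
Parents of X5: {X7, X8}.
Enumerating:
  P1: X5 <- X7 -> X9 <- X6 -> X3
  P2: X5 <- X7 -> X9 -> X8 -> X3
  P3: X5 <- X7 -> X3
  P4: X5 <- X8 <- X9 <- X6 -> X3
  P5: X5 <- X8 <- X9 <- X7 -> X3
  P6: X5 <- X8 -> X3
That exhausts the simple backdoor paths. Count: 6.

6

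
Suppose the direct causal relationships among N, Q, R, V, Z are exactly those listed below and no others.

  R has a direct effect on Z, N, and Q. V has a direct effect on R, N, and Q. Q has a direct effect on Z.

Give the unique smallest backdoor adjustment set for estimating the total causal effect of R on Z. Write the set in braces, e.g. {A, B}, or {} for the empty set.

{V}

Variables eligible for adjustment (non-descendants of R, excluding R and Z): {V}.
Backdoor paths from R to Z:
  P1: R <- V -> Q -> Z
The empty set is not sufficient: P1 (R <- V -> Q -> Z) has no collider blocking it and no conditioned non-collider, so it is open.
Try {V}:
  P1: blocked at fork node V ∈ conditioning set.
{V} contains no descendant of R and blocks every backdoor path.
{V} is the unique smallest valid adjustment set.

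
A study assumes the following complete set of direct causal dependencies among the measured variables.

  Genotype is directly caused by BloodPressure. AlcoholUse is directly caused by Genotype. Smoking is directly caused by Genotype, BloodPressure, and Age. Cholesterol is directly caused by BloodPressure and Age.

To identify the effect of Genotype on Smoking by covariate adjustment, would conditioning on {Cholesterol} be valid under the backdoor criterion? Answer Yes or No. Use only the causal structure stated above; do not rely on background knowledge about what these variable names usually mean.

Backdoor paths from Genotype to Smoking (paths whose first edge points into Genotype):
  P1: Genotype <- BloodPressure -> Smoking
  P2: Genotype <- BloodPressure -> Cholesterol <- Age -> Smoking
Condition 1 (no descendant of Genotype in the set): holds — descendants of Genotype are {AlcoholUse, Smoking}; none are in {Cholesterol}.
Condition 2 (every backdoor path blocked by {Cholesterol}):
  P1: open — no interior node is in the conditioning set.
  P2: open — collider(s) Cholesterol are conditioned on (or have a conditioned descendant) and no non-collider on the path is in the set.
{Cholesterol} does not satisfy the backdoor criterion.

No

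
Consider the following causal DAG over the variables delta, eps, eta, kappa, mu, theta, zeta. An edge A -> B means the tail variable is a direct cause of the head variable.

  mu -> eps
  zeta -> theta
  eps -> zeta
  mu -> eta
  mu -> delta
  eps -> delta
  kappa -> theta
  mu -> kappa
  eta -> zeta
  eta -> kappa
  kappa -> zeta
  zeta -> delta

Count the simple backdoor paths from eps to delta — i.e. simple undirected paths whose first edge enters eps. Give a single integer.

A backdoor path from eps to delta is any simple undirected path whose first edge points into eps (i.e. leaves eps via a parent).
Parents of eps: {mu}.
Enumerating:
  P1: eps <- mu -> eta -> kappa -> zeta -> delta
  P2: eps <- mu -> eta -> kappa -> theta <- zeta -> delta
  P3: eps <- mu -> eta -> zeta -> delta
  P4: eps <- mu -> kappa <- eta -> zeta -> delta
  P5: eps <- mu -> kappa -> zeta -> delta
  P6: eps <- mu -> kappa -> theta <- zeta -> delta
  P7: eps <- mu -> delta
That exhausts the simple backdoor paths. Count: 7.

7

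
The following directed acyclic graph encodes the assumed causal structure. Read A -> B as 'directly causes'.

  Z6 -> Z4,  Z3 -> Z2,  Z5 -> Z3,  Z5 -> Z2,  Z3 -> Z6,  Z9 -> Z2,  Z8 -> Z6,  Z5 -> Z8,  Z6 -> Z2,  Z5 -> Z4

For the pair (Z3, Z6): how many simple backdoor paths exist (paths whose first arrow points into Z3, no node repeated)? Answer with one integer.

3

A backdoor path from Z3 to Z6 is any simple undirected path whose first edge points into Z3 (i.e. leaves Z3 via a parent).
Parents of Z3: {Z5}.
Enumerating:
  P1: Z3 <- Z5 -> Z8 -> Z6
  P2: Z3 <- Z5 -> Z4 <- Z6
  P3: Z3 <- Z5 -> Z2 <- Z6
That exhausts the simple backdoor paths. Count: 3.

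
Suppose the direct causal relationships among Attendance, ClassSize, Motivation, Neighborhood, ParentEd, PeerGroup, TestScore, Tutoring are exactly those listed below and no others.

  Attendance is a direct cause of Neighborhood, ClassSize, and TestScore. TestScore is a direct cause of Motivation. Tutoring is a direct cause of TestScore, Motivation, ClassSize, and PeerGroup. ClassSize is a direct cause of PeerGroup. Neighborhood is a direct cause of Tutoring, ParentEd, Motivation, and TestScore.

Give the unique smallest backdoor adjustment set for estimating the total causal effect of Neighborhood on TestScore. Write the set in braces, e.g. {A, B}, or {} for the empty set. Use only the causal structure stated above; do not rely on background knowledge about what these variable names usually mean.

{Attendance}

Variables eligible for adjustment (non-descendants of Neighborhood, excluding Neighborhood and TestScore): {Attendance}.
Backdoor paths from Neighborhood to TestScore:
  P1: Neighborhood <- Attendance -> ClassSize <- Tutoring -> TestScore
  P2: Neighborhood <- Attendance -> ClassSize <- Tutoring -> Motivation <- TestScore
  P3: Neighborhood <- Attendance -> ClassSize -> PeerGroup <- Tutoring -> TestScore
  P4: Neighborhood <- Attendance -> ClassSize -> PeerGroup <- Tutoring -> Motivation <- TestScore
  P5: Neighborhood <- Attendance -> TestScore
The empty set is not sufficient: P5 (Neighborhood <- Attendance -> TestScore) has no collider blocking it and no conditioned non-collider, so it is open.
Try {Attendance}:
  P1: blocked at fork node Attendance ∈ conditioning set.
  P2: blocked at fork node Attendance ∈ conditioning set.
  P3: blocked at fork node Attendance ∈ conditioning set.
  P4: blocked at fork node Attendance ∈ conditioning set.
  P5: blocked at fork node Attendance ∈ conditioning set.
{Attendance} contains no descendant of Neighborhood and blocks every backdoor path.
{Attendance} is the unique smallest valid adjustment set.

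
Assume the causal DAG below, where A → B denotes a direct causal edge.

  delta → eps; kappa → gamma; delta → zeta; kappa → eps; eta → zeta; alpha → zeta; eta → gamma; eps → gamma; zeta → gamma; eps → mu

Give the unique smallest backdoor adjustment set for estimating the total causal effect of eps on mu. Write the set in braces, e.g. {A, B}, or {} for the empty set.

Variables eligible for adjustment (non-descendants of eps, excluding eps and mu): {alpha, delta, eta, kappa, zeta}.
Backdoor paths from eps to mu:
  (none)
With no backdoor paths the empty set already satisfies the criterion, and it is trivially minimal.

{}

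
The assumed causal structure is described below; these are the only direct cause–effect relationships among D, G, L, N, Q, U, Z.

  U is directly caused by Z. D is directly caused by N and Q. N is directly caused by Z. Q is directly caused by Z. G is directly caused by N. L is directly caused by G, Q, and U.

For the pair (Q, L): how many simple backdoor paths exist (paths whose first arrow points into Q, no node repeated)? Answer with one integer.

2

A backdoor path from Q to L is any simple undirected path whose first edge points into Q (i.e. leaves Q via a parent).
Parents of Q: {Z}.
Enumerating:
  P1: Q <- Z -> N -> G -> L
  P2: Q <- Z -> U -> L
That exhausts the simple backdoor paths. Count: 2.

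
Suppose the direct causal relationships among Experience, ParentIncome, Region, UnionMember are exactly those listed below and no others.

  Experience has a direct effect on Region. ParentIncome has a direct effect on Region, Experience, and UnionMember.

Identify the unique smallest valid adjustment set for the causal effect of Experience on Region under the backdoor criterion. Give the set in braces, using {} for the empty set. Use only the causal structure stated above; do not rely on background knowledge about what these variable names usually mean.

Variables eligible for adjustment (non-descendants of Experience, excluding Experience and Region): {ParentIncome, UnionMember}.
Backdoor paths from Experience to Region:
  P1: Experience <- ParentIncome -> Region
The empty set is not sufficient: P1 (Experience <- ParentIncome -> Region) has no collider blocking it and no conditioned non-collider, so it is open.
Try {ParentIncome}:
  P1: blocked at fork node ParentIncome ∈ conditioning set.
{ParentIncome} contains no descendant of Experience and blocks every backdoor path.
No other singleton works — e.g. {UnionMember} leaves P1 open — so {ParentIncome} is the unique smallest valid adjustment set.

{ParentIncome}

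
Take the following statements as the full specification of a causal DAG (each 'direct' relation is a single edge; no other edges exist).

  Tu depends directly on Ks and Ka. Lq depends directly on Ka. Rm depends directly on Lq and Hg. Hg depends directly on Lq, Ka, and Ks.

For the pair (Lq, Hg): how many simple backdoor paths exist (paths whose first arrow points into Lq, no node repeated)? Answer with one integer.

2

A backdoor path from Lq to Hg is any simple undirected path whose first edge points into Lq (i.e. leaves Lq via a parent).
Parents of Lq: {Ka}.
Enumerating:
  P1: Lq <- Ka -> Tu <- Ks -> Hg
  P2: Lq <- Ka -> Hg
That exhausts the simple backdoor paths. Count: 2.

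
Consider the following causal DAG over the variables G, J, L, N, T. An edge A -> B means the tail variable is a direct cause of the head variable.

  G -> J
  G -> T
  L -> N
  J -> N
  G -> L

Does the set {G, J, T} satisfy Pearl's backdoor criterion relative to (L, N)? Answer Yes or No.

Backdoor paths from L to N (paths whose first edge points into L):
  P1: L <- G -> J -> N
Condition 1 (no descendant of L in the set): holds — descendants of L are {N}; none are in {G, J, T}.
Condition 2 (every backdoor path blocked by {G, J, T}):
  P1: blocked at fork node G ∈ conditioning set.
{G, J, T} satisfies the backdoor criterion.

Yes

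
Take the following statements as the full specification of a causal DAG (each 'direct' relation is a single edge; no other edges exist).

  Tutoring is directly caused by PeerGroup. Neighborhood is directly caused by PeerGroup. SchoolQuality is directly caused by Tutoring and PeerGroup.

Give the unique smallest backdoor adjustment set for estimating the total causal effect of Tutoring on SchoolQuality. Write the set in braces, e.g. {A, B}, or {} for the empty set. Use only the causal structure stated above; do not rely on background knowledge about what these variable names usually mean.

{PeerGroup}

Variables eligible for adjustment (non-descendants of Tutoring, excluding Tutoring and SchoolQuality): {Neighborhood, PeerGroup}.
Backdoor paths from Tutoring to SchoolQuality:
  P1: Tutoring <- PeerGroup -> SchoolQuality
The empty set is not sufficient: P1 (Tutoring <- PeerGroup -> SchoolQuality) has no collider blocking it and no conditioned non-collider, so it is open.
Try {PeerGroup}:
  P1: blocked at fork node PeerGroup ∈ conditioning set.
{PeerGroup} contains no descendant of Tutoring and blocks every backdoor path.
No other singleton works — e.g. {Neighborhood} leaves P1 open — so {PeerGroup} is the unique smallest valid adjustment set.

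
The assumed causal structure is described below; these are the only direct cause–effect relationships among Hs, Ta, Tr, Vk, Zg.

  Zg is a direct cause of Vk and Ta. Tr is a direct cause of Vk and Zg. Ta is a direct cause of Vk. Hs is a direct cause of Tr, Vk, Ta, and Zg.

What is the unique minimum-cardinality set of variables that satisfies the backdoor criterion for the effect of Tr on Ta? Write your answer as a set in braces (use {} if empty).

{Hs}

Variables eligible for adjustment (non-descendants of Tr, excluding Tr and Ta): {Hs}.
Backdoor paths from Tr to Ta:
  P1: Tr <- Hs -> Zg -> Ta
  P2: Tr <- Hs -> Zg -> Vk <- Ta
  P3: Tr <- Hs -> Ta
  P4: Tr <- Hs -> Vk <- Zg -> Ta
  P5: Tr <- Hs -> Vk <- Ta
The empty set is not sufficient: P1 (Tr <- Hs -> Zg -> Ta) has no collider blocking it and no conditioned non-collider, so it is open.
Try {Hs}:
  P1: blocked at fork node Hs ∈ conditioning set.
  P2: blocked at fork node Hs ∈ conditioning set.
  P3: blocked at fork node Hs ∈ conditioning set.
  P4: blocked at fork node Hs ∈ conditioning set.
  P5: blocked at fork node Hs ∈ conditioning set.
{Hs} contains no descendant of Tr and blocks every backdoor path.
{Hs} is the unique smallest valid adjustment set.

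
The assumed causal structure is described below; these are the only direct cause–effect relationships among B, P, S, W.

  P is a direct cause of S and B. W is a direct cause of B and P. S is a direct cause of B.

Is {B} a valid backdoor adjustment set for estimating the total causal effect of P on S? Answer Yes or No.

No

Backdoor paths from P to S (paths whose first edge points into P):
  P1: P <- W -> B <- S
Condition 1 (no descendant of P in the set): FAILS — B is a descendant of P.
Condition 2 (every backdoor path blocked by {B}):
  P1: open — collider(s) B are conditioned on (or have a conditioned descendant) and no non-collider on the path is in the set.
{B} does not satisfy the backdoor criterion.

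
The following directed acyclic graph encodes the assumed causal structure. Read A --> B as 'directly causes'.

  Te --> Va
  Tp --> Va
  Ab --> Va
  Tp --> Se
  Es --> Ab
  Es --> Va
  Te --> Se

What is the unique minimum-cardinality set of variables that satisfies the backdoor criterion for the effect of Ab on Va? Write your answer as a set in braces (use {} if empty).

Variables eligible for adjustment (non-descendants of Ab, excluding Ab and Va): {Es, Se, Te, Tp}.
Backdoor paths from Ab to Va:
  P1: Ab <- Es -> Va
The empty set is not sufficient: P1 (Ab <- Es -> Va) has no collider blocking it and no conditioned non-collider, so it is open.
Try {Es}:
  P1: blocked at fork node Es ∈ conditioning set.
{Es} contains no descendant of Ab and blocks every backdoor path.
No other singleton works — e.g. {Tp} leaves P1 open — so {Es} is the unique smallest valid adjustment set.

{Es}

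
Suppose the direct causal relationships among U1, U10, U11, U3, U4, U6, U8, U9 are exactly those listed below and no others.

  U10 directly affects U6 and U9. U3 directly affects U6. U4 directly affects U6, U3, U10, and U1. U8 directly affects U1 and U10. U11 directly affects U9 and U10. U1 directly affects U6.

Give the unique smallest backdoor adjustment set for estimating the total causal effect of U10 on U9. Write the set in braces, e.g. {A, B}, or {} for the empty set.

Variables eligible for adjustment (non-descendants of U10, excluding U10 and U9): {U1, U11, U3, U4, U8}.
Backdoor paths from U10 to U9:
  P1: U10 <- U11 -> U9
The empty set is not sufficient: P1 (U10 <- U11 -> U9) has no collider blocking it and no conditioned non-collider, so it is open.
Try {U11}:
  P1: blocked at fork node U11 ∈ conditioning set.
{U11} contains no descendant of U10 and blocks every backdoor path.
No other singleton works — e.g. {U8} leaves P1 open — so {U11} is the unique smallest valid adjustment set.

{U11}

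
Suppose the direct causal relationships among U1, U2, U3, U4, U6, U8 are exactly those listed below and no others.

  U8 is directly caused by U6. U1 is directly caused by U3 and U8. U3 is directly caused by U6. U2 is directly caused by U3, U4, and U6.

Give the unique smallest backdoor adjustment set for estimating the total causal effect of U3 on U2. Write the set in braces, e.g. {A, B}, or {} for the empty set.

{U6}

Variables eligible for adjustment (non-descendants of U3, excluding U3 and U2): {U4, U6, U8}.
Backdoor paths from U3 to U2:
  P1: U3 <- U6 -> U2
The empty set is not sufficient: P1 (U3 <- U6 -> U2) has no collider blocking it and no conditioned non-collider, so it is open.
Try {U6}:
  P1: blocked at fork node U6 ∈ conditioning set.
{U6} contains no descendant of U3 and blocks every backdoor path.
No other singleton works — e.g. {U4} leaves P1 open — so {U6} is the unique smallest valid adjustment set.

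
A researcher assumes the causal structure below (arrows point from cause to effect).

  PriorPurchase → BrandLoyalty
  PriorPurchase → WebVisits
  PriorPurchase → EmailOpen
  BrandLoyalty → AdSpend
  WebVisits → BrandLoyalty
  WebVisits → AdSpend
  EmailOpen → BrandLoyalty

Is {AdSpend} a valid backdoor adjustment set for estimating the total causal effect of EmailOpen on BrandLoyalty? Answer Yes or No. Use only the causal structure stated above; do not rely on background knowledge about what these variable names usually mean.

Backdoor paths from EmailOpen to BrandLoyalty (paths whose first edge points into EmailOpen):
  P1: EmailOpen <- PriorPurchase -> WebVisits -> BrandLoyalty
  P2: EmailOpen <- PriorPurchase -> WebVisits -> AdSpend <- BrandLoyalty
  P3: EmailOpen <- PriorPurchase -> BrandLoyalty
Condition 1 (no descendant of EmailOpen in the set): FAILS — AdSpend is a descendant of EmailOpen.
Condition 2 (every backdoor path blocked by {AdSpend}):
  P1: open — no interior node is in the conditioning set.
  P2: open — collider(s) AdSpend are conditioned on (or have a conditioned descendant) and no non-collider on the path is in the set.
  P3: open — no interior node is in the conditioning set.
{AdSpend} does not satisfy the backdoor criterion.

No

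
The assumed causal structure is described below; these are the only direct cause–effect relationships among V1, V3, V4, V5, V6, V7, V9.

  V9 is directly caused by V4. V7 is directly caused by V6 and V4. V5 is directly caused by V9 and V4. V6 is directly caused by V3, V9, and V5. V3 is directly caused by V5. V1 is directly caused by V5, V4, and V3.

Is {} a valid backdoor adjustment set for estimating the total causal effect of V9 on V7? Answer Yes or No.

No

Backdoor paths from V9 to V7 (paths whose first edge points into V9):
  P1: V9 <- V4 -> V5 -> V3 -> V6 -> V7
  P2: V9 <- V4 -> V5 -> V6 -> V7
  P3: V9 <- V4 -> V5 -> V1 <- V3 -> V6 -> V7
  P4: V9 <- V4 -> V1 <- V5 -> V3 -> V6 -> V7
  P5: V9 <- V4 -> V1 <- V5 -> V6 -> V7
  P6: V9 <- V4 -> V1 <- V3 <- V5 -> V6 -> V7
  P7: V9 <- V4 -> V1 <- V3 -> V6 -> V7
  P8: V9 <- V4 -> V7
Condition 1 (no descendant of V9 in the set): holds — descendants of V9 are {V1, V3, V5, V6, V7}; none are in {}.
Condition 2 (every backdoor path blocked by {}):
  P1: open — no interior node is in the conditioning set.
  P2: open — no interior node is in the conditioning set.
  P3: blocked at collider V1 (neither it nor any descendant is in the conditioning set).
  P4: blocked at collider V1 (neither it nor any descendant is in the conditioning set).
  P5: blocked at collider V1 (neither it nor any descendant is in the conditioning set).
  P6: blocked at collider V1 (neither it nor any descendant is in the conditioning set).
  P7: blocked at collider V1 (neither it nor any descendant is in the conditioning set).
  P8: open — no interior node is in the conditioning set.
{} does not satisfy the backdoor criterion.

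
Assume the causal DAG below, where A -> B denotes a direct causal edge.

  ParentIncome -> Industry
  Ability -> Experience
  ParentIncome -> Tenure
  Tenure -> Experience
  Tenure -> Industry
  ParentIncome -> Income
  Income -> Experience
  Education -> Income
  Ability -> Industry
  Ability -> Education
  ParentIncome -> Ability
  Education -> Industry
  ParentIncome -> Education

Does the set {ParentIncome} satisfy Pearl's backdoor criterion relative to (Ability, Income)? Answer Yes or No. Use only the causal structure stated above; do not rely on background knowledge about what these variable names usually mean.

Yes

Backdoor paths from Ability to Income (paths whose first edge points into Ability):
  P1: Ability <- ParentIncome -> Education -> Income
  P2: Ability <- ParentIncome -> Education -> Industry <- Tenure -> Experience <- Income
  P3: Ability <- ParentIncome -> Tenure -> Experience <- Income
  P4: Ability <- ParentIncome -> Tenure -> Industry <- Education -> Income
  P5: Ability <- ParentIncome -> Income
  P6: Ability <- ParentIncome -> Industry <- Education -> Income
  P7: Ability <- ParentIncome -> Industry <- Tenure -> Experience <- Income
Condition 1 (no descendant of Ability in the set): holds — descendants of Ability are {Education, Experience, Income, Industry}; none are in {ParentIncome}.
Condition 2 (every backdoor path blocked by {ParentIncome}):
  P1: blocked at fork node ParentIncome ∈ conditioning set.
  P2: blocked at fork node ParentIncome ∈ conditioning set.
  P3: blocked at fork node ParentIncome ∈ conditioning set.
  P4: blocked at fork node ParentIncome ∈ conditioning set.
  P5: blocked at fork node ParentIncome ∈ conditioning set.
  P6: blocked at fork node ParentIncome ∈ conditioning set.
  P7: blocked at fork node ParentIncome ∈ conditioning set.
{ParentIncome} satisfies the backdoor criterion.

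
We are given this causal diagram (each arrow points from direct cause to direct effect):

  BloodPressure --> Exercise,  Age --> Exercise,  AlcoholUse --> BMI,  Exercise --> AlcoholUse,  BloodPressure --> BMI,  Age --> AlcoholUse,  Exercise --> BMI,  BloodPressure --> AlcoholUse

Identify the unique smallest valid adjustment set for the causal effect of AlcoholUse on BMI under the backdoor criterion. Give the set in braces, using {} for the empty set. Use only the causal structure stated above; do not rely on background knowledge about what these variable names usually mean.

Variables eligible for adjustment (non-descendants of AlcoholUse, excluding AlcoholUse and BMI): {Age, BloodPressure, Exercise}.
Backdoor paths from AlcoholUse to BMI:
  P1: AlcoholUse <- Age -> Exercise <- BloodPressure -> BMI
  P2: AlcoholUse <- Age -> Exercise -> BMI
  P3: AlcoholUse <- BloodPressure -> Exercise -> BMI
  P4: AlcoholUse <- BloodPressure -> BMI
  P5: AlcoholUse <- Exercise <- BloodPressure -> BMI
  P6: AlcoholUse <- Exercise -> BMI
The empty set is not sufficient: P2 (AlcoholUse <- Age -> Exercise -> BMI) has no collider blocking it and no conditioned non-collider, so it is open.
Try {BloodPressure, Exercise}:
  P1: blocked at fork node BloodPressure ∈ conditioning set.
  P2: blocked at chain node Exercise ∈ conditioning set.
  P3: blocked at fork node BloodPressure ∈ conditioning set.
  P4: blocked at fork node BloodPressure ∈ conditioning set.
  P5: blocked at chain node Exercise ∈ conditioning set.
  P6: blocked at fork node Exercise ∈ conditioning set.
{BloodPressure, Exercise} contains no descendant of AlcoholUse and blocks every backdoor path.
Every element of {BloodPressure, Exercise} is needed (dropping BloodPressure leaves P1 open; dropping Exercise leaves P2 open), so no proper subset is valid.
Among all size-2 subsets of the eligible variables, only {BloodPressure, Exercise} blocks every backdoor path, so it is the unique smallest valid adjustment set.

{BloodPressure, Exercise}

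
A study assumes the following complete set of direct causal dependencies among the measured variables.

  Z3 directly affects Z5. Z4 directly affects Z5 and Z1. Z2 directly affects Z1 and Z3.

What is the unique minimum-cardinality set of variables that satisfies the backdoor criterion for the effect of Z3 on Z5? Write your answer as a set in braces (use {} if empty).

{}

Variables eligible for adjustment (non-descendants of Z3, excluding Z3 and Z5): {Z1, Z2, Z4}.
Backdoor paths from Z3 to Z5:
  P1: Z3 <- Z2 -> Z1 <- Z4 -> Z5
Each backdoor path contains an unconditioned collider, so every path is already blocked with the empty conditioning set:
  P1: blocked at collider Z1 (neither it nor any descendant is in the conditioning set).
The empty set is therefore the unique smallest valid set.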